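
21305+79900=101205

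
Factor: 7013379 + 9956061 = 2^5*3^1 *5^1*35353^1 = 16969440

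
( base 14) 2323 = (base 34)59L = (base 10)6107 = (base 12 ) 364B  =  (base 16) 17db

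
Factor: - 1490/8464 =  - 745/4232 = - 2^( - 3 )*5^1*23^( - 2) * 149^1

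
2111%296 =39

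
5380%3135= 2245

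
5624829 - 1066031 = 4558798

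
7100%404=232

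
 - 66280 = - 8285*8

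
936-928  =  8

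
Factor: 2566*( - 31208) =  - 2^4 * 47^1*83^1*1283^1=-80079728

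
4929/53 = 93  =  93.00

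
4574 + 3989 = 8563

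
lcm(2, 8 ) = 8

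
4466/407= 10 + 36/37 = 10.97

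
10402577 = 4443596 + 5958981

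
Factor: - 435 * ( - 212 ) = 2^2 *3^1*5^1*29^1*53^1 = 92220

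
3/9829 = 3/9829 = 0.00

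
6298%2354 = 1590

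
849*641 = 544209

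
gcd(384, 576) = 192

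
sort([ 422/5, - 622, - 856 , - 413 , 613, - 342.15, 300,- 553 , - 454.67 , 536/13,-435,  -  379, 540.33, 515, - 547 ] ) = [-856, - 622, - 553,- 547, - 454.67, - 435, - 413 , -379, - 342.15,  536/13,422/5, 300,515,540.33 , 613]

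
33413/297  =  112 + 149/297 = 112.50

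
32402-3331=29071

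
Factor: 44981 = 31^1*1451^1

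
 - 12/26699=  - 12/26699  =  - 0.00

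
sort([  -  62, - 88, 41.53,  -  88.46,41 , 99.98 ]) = [ - 88.46, -88, - 62,41,41.53,99.98 ]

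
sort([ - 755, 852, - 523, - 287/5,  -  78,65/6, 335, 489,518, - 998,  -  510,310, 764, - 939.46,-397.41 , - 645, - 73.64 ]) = [ - 998, - 939.46,-755, - 645, - 523, - 510,- 397.41, - 78,- 73.64,  -  287/5,65/6,310,335 , 489 , 518 , 764  ,  852] 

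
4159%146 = 71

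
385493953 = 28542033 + 356951920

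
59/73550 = 59/73550 =0.00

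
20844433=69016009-48171576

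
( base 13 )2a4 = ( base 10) 472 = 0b111011000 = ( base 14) 25A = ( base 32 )eo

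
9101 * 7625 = 69395125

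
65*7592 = 493480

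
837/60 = 279/20 = 13.95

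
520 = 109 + 411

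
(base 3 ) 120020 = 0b110011011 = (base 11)344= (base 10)411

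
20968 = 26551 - 5583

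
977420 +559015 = 1536435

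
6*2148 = 12888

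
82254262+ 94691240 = 176945502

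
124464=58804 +65660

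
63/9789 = 21/3263 = 0.01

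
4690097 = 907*5171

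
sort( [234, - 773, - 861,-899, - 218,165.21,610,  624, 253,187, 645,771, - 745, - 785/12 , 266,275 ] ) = [ - 899, - 861, - 773, - 745, - 218, - 785/12 , 165.21,187,  234,253, 266,  275,610,624,645,771]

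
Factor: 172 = 2^2*43^1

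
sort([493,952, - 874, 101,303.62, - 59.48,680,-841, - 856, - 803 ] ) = [ - 874, - 856,  -  841, - 803, - 59.48 , 101,303.62,493, 680,952 ]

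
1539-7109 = -5570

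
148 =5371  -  5223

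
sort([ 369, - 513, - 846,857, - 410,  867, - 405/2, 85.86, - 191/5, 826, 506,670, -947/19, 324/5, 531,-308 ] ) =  [ - 846, - 513, - 410 , -308, - 405/2,-947/19, - 191/5,324/5, 85.86,369, 506,531 , 670, 826, 857, 867 ] 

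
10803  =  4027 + 6776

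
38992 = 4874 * 8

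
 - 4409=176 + -4585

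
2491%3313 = 2491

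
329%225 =104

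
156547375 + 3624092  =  160171467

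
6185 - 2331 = 3854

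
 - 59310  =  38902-98212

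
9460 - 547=8913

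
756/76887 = 84/8543 = 0.01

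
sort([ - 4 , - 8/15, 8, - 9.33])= [ - 9.33, - 4,  -  8/15,8]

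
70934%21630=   6044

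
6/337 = 6/337 = 0.02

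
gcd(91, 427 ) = 7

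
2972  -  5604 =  - 2632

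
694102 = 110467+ 583635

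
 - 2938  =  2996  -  5934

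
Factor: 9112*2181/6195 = 6624424/2065=2^3*5^(-1) * 7^(-1 )*17^1*59^( -1)*67^1 * 727^1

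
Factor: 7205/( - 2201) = - 5^1*11^1*31^( - 1 )*71^ ( - 1)*131^1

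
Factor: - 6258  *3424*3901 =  - 83588256192 = -2^6 * 3^1 * 7^1 * 47^1*83^1*107^1 *149^1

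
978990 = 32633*30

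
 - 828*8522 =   -  7056216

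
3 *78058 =234174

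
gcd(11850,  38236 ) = 158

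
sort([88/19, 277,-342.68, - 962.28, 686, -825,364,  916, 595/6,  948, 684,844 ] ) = [ - 962.28, - 825, -342.68 , 88/19, 595/6 , 277, 364, 684,  686, 844,916,948] 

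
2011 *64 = 128704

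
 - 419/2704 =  - 1 + 2285/2704 = - 0.15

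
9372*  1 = 9372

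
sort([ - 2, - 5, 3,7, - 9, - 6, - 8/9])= [ - 9, - 6, - 5, - 2,- 8/9,3, 7] 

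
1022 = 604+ 418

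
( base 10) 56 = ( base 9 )62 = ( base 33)1N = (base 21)2e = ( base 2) 111000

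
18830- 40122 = - 21292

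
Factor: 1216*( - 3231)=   -  3928896 =-2^6*3^2*19^1 * 359^1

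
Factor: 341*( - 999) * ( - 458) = 2^1*3^3*11^1*31^1*37^1*229^1 = 156021822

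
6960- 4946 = 2014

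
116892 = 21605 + 95287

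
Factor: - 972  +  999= 3^3   =  27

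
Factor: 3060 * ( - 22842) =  - 2^3 * 3^7 * 5^1*17^1 *47^1 = -69896520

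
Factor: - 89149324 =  - 2^2*11^1*2026121^1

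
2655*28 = 74340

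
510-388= 122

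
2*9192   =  18384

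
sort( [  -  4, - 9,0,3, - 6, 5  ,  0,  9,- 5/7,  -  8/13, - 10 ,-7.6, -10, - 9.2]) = [ - 10, - 10,- 9.2, - 9, - 7.6, - 6, - 4, - 5/7,-8/13, 0,0, 3, 5,  9]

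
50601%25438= 25163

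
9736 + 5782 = 15518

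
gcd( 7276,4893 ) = 1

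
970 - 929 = 41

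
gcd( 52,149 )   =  1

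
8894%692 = 590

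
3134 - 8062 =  - 4928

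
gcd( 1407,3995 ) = 1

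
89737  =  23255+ 66482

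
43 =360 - 317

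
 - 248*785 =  - 194680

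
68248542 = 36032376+32216166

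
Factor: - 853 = -853^1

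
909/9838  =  909/9838= 0.09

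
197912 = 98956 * 2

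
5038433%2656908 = 2381525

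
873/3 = 291 = 291.00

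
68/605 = 68/605 = 0.11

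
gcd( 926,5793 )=1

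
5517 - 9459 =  - 3942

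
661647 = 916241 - 254594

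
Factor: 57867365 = 5^1 * 409^1*28297^1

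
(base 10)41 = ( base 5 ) 131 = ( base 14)2D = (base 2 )101001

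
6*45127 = 270762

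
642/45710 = 321/22855 = 0.01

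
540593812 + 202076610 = 742670422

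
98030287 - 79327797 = 18702490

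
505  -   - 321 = 826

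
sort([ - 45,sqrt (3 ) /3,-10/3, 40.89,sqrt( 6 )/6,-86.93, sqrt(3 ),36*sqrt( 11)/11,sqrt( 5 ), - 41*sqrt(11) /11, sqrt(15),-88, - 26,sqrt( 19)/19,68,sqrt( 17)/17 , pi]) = [ - 88 , - 86.93, - 45, - 26, - 41*sqrt( 11)/11, - 10/3,sqrt( 19)/19, sqrt( 17)/17,sqrt( 6 ) /6,sqrt(3 ) /3, sqrt(3 ),sqrt( 5), pi,sqrt(15 ) , 36*sqrt( 11)/11 , 40.89 , 68]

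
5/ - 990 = -1  +  197/198= - 0.01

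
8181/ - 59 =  - 8181/59 = -138.66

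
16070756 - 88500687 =- 72429931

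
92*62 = 5704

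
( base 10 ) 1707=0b11010101011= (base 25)2i7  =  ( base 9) 2306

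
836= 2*418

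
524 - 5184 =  - 4660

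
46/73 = 46/73= 0.63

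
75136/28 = 2683 + 3/7 = 2683.43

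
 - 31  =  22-53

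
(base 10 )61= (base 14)45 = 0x3d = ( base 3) 2021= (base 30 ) 21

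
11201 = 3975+7226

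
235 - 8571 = - 8336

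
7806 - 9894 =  - 2088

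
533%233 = 67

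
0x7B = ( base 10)123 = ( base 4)1323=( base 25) 4n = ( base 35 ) 3I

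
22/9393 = 22/9393 = 0.00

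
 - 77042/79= - 976+62/79 =- 975.22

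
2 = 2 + 0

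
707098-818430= -111332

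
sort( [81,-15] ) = [-15,81] 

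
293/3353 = 293/3353 = 0.09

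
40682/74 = 20341/37 = 549.76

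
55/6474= 55/6474 = 0.01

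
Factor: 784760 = 2^3*5^1*  23^1 * 853^1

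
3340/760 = 4 + 15/38 = 4.39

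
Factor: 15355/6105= 83/33 = 3^ (-1 )*11^(  -  1) *83^1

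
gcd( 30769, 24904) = 1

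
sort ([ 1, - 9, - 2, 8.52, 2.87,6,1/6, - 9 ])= [ - 9, - 9, - 2,1/6, 1,2.87,6, 8.52 ] 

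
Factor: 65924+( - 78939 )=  - 13015 = - 5^1*19^1*137^1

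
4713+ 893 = 5606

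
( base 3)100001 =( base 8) 364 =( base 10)244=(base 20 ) c4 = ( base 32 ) 7K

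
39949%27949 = 12000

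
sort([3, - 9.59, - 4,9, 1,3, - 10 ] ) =[ -10, - 9.59,- 4,1,3, 3,9] 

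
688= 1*688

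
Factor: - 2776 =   -  2^3 * 347^1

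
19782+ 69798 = 89580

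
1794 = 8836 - 7042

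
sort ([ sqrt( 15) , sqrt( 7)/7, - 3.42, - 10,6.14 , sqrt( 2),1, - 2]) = [-10,  -  3.42, - 2, sqrt (7)/7,1,sqrt( 2 ),sqrt( 15), 6.14]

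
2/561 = 2/561 = 0.00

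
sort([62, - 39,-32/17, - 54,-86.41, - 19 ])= [ - 86.41,- 54,-39 ,-19,-32/17,62]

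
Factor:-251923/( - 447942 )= 2^( - 1 )*3^( - 1 )*7^1* 11^( - 2 )*17^1*29^1*73^1*617^( - 1)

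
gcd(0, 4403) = 4403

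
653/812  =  653/812 = 0.80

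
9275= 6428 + 2847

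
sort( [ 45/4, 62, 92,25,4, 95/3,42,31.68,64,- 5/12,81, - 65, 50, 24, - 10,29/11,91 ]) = [ - 65, - 10, - 5/12,29/11, 4 , 45/4,24,25 , 95/3,31.68,42, 50,62,64, 81,91, 92 ]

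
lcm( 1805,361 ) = 1805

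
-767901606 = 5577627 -773479233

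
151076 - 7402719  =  -7251643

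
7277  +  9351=16628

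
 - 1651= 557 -2208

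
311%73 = 19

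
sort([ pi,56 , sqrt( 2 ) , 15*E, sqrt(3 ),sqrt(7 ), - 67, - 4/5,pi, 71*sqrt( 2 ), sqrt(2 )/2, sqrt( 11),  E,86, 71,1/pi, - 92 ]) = [ -92,- 67, - 4/5, 1/pi,sqrt(2)/2, sqrt(2), sqrt(3 ), sqrt( 7 ), E, pi , pi, sqrt( 11 ), 15*E, 56, 71, 86,71  *sqrt(2 )] 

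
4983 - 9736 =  - 4753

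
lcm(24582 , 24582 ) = 24582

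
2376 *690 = 1639440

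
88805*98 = 8702890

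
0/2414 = 0 = 0.00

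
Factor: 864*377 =325728 = 2^5*3^3*13^1*29^1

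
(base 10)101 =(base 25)41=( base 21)4h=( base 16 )65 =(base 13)7A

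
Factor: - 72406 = -2^1 * 41^1*883^1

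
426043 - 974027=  - 547984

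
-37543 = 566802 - 604345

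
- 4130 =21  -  4151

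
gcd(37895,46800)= 65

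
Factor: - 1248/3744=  - 1/3=- 3^( - 1)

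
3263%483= 365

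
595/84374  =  595/84374= 0.01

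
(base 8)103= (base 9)74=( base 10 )67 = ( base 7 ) 124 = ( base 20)37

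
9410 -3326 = 6084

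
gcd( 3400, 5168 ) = 136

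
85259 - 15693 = 69566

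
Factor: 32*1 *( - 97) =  - 3104 = - 2^5*97^1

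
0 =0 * 9281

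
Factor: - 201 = - 3^1 * 67^1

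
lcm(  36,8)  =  72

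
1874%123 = 29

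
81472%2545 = 32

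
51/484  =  51/484 = 0.11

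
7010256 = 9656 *726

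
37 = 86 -49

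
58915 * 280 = 16496200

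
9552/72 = 398/3 = 132.67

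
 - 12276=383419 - 395695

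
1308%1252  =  56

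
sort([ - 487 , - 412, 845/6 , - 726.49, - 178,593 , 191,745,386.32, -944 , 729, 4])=[ - 944,-726.49,-487, - 412 , - 178,  4,845/6, 191,  386.32,593,729,745]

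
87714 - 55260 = 32454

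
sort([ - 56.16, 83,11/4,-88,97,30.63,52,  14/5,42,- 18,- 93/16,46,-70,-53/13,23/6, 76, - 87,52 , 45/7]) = [ - 88,-87, - 70, - 56.16,-18,-93/16,-53/13, 11/4,14/5, 23/6, 45/7 , 30.63,42  ,  46,52 , 52,76,  83, 97 ] 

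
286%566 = 286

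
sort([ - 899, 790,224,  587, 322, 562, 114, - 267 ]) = [ - 899, - 267, 114, 224,322,562,587, 790]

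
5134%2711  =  2423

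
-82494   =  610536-693030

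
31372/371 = 31372/371 = 84.56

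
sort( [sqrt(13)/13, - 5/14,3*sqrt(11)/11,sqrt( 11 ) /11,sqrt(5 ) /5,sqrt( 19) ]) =[ -5/14,  sqrt( 13)/13, sqrt( 11)/11,sqrt( 5) /5, 3* sqrt( 11) /11,sqrt( 19)] 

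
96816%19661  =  18172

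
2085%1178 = 907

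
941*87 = 81867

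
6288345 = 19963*315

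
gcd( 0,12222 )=12222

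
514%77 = 52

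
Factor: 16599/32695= 3^1*  5^(- 1)*11^1*13^ ( - 1 ) = 33/65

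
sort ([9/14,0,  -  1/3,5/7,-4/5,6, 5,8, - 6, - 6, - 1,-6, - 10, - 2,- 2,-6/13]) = [ - 10, - 6,-6,  -  6,-2 ,-2 ,- 1,-4/5, -6/13,  -  1/3,0,  9/14,5/7,5,6,8 ]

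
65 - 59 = 6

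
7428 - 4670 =2758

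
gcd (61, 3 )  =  1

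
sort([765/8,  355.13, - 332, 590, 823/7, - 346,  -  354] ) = [ - 354 , - 346, - 332,765/8,823/7, 355.13, 590] 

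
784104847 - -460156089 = 1244260936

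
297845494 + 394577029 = 692422523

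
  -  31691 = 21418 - 53109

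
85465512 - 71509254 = 13956258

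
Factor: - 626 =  - 2^1 *313^1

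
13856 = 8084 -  - 5772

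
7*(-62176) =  - 435232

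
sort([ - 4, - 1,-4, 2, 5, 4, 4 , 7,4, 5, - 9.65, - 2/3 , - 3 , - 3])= [  -  9.65 ,  -  4,  -  4, - 3, - 3,- 1,-2/3,  2,4, 4,  4,  5, 5, 7 ] 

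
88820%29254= 1058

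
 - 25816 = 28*(-922)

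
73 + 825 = 898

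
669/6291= 223/2097= 0.11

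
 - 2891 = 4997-7888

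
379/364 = 1 + 15/364 = 1.04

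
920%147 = 38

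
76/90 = 38/45 = 0.84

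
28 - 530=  - 502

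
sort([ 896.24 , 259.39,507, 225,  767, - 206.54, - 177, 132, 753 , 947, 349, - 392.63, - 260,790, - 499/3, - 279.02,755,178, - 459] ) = [ - 459, - 392.63, - 279.02, - 260, - 206.54  , -177,- 499/3, 132, 178 , 225,259.39,349,507,  753 , 755 , 767, 790,  896.24 , 947 ] 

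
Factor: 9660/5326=2^1*3^1*5^1*7^1 * 23^1 *2663^(  -  1 ) = 4830/2663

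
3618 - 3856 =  - 238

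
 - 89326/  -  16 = 44663/8 = 5582.88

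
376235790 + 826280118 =1202515908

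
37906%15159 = 7588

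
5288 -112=5176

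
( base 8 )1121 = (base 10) 593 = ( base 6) 2425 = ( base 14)305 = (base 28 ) l5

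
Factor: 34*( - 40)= - 2^4*5^1*17^1 = - 1360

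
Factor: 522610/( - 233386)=-5^1* 11^1*61^( - 1) * 1913^( - 1)*4751^1=- 261305/116693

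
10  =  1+9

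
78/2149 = 78/2149=0.04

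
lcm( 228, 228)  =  228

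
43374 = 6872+36502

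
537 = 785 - 248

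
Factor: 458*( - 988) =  - 452504=- 2^3*13^1*19^1*229^1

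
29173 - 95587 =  - 66414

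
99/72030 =33/24010 = 0.00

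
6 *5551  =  33306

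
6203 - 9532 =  - 3329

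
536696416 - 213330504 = 323365912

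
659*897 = 591123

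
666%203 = 57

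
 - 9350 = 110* (-85) 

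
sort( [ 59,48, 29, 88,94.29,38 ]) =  [29, 38, 48,59,  88,  94.29]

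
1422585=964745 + 457840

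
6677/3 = 2225 + 2/3 =2225.67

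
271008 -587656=- 316648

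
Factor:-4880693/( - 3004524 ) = 2^( - 2 )*3^( - 2) * 109^1 * 44777^1*83459^( - 1 )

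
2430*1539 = 3739770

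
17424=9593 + 7831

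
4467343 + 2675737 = 7143080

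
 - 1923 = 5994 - 7917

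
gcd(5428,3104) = 4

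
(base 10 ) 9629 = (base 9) 14178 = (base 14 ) 371B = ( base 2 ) 10010110011101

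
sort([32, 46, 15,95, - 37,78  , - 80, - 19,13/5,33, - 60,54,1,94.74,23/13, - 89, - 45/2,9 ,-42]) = [-89,-80, - 60,-42, - 37, - 45/2, - 19,1,  23/13,13/5,9,  15, 32,33,46, 54,  78, 94.74,95]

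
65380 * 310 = 20267800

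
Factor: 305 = 5^1*61^1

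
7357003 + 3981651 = 11338654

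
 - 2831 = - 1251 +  - 1580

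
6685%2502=1681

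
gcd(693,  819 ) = 63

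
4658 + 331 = 4989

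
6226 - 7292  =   - 1066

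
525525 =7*75075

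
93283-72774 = 20509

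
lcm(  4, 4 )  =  4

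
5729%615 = 194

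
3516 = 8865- 5349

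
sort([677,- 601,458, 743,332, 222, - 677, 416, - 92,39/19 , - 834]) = [ -834,  -  677, - 601,-92, 39/19, 222, 332,416,458 , 677,743]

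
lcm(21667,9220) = 433340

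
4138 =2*2069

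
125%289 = 125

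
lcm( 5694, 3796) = 11388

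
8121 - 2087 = 6034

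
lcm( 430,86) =430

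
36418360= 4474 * 8140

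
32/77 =32/77=0.42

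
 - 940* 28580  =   - 26865200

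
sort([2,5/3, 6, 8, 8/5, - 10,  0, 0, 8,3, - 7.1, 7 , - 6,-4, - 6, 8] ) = [-10, - 7.1, - 6, - 6, - 4, 0, 0,  8/5, 5/3, 2, 3, 6, 7,8,8,  8 ] 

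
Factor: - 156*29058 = - 2^3*3^2 * 13^1*29^1*167^1 = -4533048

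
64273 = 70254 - 5981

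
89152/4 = 22288 =22288.00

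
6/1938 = 1/323= 0.00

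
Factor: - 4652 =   -  2^2*1163^1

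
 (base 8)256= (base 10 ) 174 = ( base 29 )60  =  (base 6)450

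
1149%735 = 414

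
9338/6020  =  1 + 237/430 = 1.55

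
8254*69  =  569526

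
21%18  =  3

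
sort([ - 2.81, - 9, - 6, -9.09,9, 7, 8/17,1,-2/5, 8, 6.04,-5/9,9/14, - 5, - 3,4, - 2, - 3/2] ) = [ - 9.09, - 9, - 6, - 5, - 3, - 2.81, - 2, - 3/2,-5/9, - 2/5, 8/17,9/14, 1 , 4,6.04,  7, 8, 9] 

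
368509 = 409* 901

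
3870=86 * 45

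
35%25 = 10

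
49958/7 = 49958/7 = 7136.86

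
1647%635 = 377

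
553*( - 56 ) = -30968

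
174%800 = 174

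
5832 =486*12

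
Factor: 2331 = 3^2 * 7^1 * 37^1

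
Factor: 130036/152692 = 551/647 = 19^1*29^1*647^(- 1)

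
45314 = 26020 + 19294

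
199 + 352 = 551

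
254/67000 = 127/33500 = 0.00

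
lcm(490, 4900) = 4900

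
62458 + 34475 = 96933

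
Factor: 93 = 3^1*31^1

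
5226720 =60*87112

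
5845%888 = 517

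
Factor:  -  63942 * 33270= - 2127350340 =-  2^2*3^2*5^1 * 1109^1*10657^1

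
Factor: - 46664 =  - 2^3*19^1*307^1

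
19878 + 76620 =96498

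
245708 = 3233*76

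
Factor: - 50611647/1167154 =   -  2^( - 1)*3^1*583577^ (- 1)*16870549^1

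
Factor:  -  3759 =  - 3^1*7^1* 179^1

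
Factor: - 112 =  - 2^4*7^1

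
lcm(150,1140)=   5700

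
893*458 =408994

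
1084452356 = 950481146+133971210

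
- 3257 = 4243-7500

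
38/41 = 38/41  =  0.93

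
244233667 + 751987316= 996220983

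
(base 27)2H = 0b1000111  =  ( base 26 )2j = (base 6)155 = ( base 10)71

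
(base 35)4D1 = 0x14ec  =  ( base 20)D7G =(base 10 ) 5356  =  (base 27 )79A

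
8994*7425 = 66780450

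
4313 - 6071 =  - 1758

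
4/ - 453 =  - 1 +449/453 =- 0.01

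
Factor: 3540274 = 2^1 * 797^1*2221^1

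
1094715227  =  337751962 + 756963265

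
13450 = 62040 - 48590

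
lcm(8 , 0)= 0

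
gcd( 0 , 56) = 56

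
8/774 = 4/387 = 0.01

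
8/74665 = 8/74665 = 0.00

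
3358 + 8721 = 12079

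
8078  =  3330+4748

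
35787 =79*453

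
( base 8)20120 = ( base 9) 12311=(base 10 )8272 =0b10000001010000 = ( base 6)102144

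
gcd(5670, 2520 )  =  630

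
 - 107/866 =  - 107/866 =- 0.12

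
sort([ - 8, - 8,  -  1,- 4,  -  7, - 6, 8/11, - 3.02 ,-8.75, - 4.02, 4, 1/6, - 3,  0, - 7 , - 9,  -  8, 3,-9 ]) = [ - 9,  -  9, - 8.75,-8, - 8,-8, - 7, - 7, - 6,  -  4.02, - 4, - 3.02, - 3, - 1, 0, 1/6, 8/11, 3 , 4]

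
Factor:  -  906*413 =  - 374178 = -2^1*3^1*7^1*59^1*151^1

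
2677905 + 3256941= 5934846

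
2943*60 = 176580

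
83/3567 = 83/3567=0.02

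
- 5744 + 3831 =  -1913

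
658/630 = 47/45= 1.04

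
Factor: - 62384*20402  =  -2^5 * 7^1*101^2 * 557^1  =  -  1272758368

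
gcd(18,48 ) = 6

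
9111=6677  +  2434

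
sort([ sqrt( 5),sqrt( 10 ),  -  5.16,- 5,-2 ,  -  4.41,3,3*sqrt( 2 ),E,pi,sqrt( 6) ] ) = [ - 5.16 ,  -  5,-4.41,  -  2,sqrt(5),sqrt( 6 ), E,3, pi, sqrt( 10),3*sqrt (2 )] 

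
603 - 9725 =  -9122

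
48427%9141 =2722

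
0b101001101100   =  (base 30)2SS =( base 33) 2es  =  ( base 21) 611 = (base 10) 2668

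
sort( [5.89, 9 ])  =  [ 5.89, 9]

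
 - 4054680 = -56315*72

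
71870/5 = 14374 = 14374.00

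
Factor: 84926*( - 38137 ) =-3238822862=- 2^1 *11^1*3467^1*42463^1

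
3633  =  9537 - 5904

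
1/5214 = 1/5214 = 0.00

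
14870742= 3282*4531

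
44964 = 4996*9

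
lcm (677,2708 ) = 2708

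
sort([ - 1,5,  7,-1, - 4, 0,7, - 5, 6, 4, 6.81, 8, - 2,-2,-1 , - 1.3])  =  [ - 5, - 4, - 2, - 2,  -  1.3, - 1, - 1,-1,0, 4, 5, 6, 6.81, 7, 7, 8]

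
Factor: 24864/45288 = 28/51 = 2^2*3^(-1)*7^1 * 17^(-1)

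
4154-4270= - 116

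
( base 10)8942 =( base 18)19AE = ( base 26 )D5O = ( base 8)21356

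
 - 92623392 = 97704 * ( - 948 )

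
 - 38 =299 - 337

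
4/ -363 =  - 4/363 = - 0.01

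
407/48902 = 407/48902 = 0.01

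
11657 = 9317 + 2340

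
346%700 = 346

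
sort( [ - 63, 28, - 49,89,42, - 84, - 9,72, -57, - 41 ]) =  [  -  84, - 63, -57,-49, - 41, - 9,28,42, 72, 89] 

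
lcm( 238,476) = 476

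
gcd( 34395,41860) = 5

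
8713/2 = 4356  +  1/2= 4356.50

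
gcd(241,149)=1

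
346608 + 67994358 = 68340966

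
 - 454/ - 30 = 227/15 = 15.13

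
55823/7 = 7974 + 5/7=7974.71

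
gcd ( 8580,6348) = 12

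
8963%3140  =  2683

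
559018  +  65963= 624981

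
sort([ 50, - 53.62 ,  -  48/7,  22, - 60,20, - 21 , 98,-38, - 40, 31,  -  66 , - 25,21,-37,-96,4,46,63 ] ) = [-96, - 66, - 60, -53.62,  -  40, - 38,  -  37, - 25, - 21, - 48/7,4,20,21,22,31,46 , 50,63,98]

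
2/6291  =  2/6291 =0.00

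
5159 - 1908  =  3251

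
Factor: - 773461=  - 13^1 * 59497^1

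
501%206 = 89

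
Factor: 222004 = 2^2*55501^1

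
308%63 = 56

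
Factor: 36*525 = 2^2*3^3* 5^2* 7^1 = 18900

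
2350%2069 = 281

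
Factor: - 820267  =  -7^1*17^1*61^1* 113^1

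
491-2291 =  - 1800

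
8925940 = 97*92020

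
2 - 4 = - 2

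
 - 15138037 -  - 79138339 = 64000302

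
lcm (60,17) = 1020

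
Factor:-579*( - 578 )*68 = 2^3* 3^1* 17^3*193^1 = 22757016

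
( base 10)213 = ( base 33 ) 6f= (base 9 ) 256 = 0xd5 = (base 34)69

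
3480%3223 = 257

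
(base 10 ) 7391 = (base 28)9BR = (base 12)433B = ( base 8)16337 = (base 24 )cjn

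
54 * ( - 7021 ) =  - 379134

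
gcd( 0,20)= 20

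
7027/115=7027/115 = 61.10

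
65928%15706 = 3104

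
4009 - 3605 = 404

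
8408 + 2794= 11202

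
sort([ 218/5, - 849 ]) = [ - 849,218/5]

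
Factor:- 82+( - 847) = - 929=- 929^1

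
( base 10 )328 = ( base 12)234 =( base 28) BK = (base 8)510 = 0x148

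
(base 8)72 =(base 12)4A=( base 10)58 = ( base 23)2C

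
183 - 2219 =  -  2036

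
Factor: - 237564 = -2^2*3^2*6599^1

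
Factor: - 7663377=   -  3^1*2554459^1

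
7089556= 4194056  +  2895500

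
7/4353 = 7/4353  =  0.00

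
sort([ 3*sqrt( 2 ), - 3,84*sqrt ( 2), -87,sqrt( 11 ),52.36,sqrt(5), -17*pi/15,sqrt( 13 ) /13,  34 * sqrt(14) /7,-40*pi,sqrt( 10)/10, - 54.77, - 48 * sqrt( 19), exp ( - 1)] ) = [ - 48*sqrt(19),-40*pi, - 87, - 54.77, - 17*pi/15,-3,sqrt(13)/13, sqrt(10 ) /10, exp(-1),  sqrt( 5 ),sqrt(11) , 3*sqrt( 2 ),34*sqrt( 14)/7,52.36,84*sqrt( 2)]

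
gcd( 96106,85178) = 2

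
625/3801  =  625/3801 = 0.16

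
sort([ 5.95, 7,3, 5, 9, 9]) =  [ 3,5,5.95,7, 9,9 ]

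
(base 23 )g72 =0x21b3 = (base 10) 8627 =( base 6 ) 103535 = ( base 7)34103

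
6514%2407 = 1700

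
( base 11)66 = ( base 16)48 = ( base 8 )110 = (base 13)57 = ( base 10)72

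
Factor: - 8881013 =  - 23^1*386131^1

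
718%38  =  34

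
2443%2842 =2443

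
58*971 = 56318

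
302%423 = 302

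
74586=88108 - 13522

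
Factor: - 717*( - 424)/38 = 152004/19  =  2^2*3^1*19^( - 1)*53^1*239^1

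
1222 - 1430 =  - 208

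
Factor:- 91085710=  - 2^1 * 5^1*977^1*9323^1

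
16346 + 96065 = 112411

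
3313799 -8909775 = - 5595976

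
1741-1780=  - 39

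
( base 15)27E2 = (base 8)20531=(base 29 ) A4B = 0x2159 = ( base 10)8537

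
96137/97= 96137/97 = 991.10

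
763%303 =157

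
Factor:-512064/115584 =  - 2^( - 1)*3^1*43^(- 1)*127^1=- 381/86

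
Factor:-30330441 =  -  3^2*19^1*83^1*2137^1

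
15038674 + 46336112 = 61374786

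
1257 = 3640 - 2383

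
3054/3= 1018 = 1018.00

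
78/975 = 2/25 = 0.08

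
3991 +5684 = 9675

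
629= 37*17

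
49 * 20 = 980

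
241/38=241/38  =  6.34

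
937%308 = 13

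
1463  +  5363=6826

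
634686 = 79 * 8034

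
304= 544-240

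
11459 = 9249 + 2210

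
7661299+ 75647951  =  83309250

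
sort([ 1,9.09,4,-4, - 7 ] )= [ - 7, - 4,1,4,9.09 ] 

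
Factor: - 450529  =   - 450529^1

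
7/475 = 7/475 = 0.01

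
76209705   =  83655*911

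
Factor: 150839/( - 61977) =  -533/219 = -3^(-1 )*13^1*41^1*73^( - 1 )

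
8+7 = 15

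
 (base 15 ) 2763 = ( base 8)20342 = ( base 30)9AI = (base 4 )2003202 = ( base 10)8418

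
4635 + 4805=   9440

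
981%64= 21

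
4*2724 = 10896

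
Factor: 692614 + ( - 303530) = 389084 = 2^2*211^1*461^1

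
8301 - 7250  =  1051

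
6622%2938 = 746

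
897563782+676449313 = 1574013095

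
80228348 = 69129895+11098453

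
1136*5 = 5680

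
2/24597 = 2/24597 = 0.00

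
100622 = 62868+37754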